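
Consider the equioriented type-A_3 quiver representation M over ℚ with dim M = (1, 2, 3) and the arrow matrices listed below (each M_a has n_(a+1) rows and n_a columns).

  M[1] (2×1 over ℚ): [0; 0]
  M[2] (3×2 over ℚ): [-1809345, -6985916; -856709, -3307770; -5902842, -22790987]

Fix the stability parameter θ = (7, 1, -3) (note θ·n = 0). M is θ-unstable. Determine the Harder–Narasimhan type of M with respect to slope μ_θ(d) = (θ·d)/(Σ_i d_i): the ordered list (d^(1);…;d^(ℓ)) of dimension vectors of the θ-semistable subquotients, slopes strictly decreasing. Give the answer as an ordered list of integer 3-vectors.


Interval decomposition of M: I[1,1], I[2,3]^2, I[3,3].
HN type (ℓ=3): μ^(1)=7; μ^(2)=-1; μ^(3)=-3

((1, 0, 0); (0, 2, 2); (0, 0, 1))


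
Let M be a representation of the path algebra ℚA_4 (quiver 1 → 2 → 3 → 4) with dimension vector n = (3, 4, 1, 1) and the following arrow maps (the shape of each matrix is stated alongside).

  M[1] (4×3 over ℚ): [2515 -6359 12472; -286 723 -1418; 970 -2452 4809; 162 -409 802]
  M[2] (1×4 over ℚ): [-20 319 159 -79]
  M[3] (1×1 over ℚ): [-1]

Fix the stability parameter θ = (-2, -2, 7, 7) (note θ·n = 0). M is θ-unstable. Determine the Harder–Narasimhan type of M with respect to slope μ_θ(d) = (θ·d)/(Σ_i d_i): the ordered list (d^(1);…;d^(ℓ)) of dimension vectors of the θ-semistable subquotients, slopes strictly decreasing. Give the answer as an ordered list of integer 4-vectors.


Via rank(M_{q-1}∘⋯∘M_p): M ≅ I[1,2]^2, I[1,4], I[2,2].
μ_θ-semistable layers: μ^(1)=7; μ^(2)=-2

((0, 0, 1, 1); (3, 4, 0, 0))


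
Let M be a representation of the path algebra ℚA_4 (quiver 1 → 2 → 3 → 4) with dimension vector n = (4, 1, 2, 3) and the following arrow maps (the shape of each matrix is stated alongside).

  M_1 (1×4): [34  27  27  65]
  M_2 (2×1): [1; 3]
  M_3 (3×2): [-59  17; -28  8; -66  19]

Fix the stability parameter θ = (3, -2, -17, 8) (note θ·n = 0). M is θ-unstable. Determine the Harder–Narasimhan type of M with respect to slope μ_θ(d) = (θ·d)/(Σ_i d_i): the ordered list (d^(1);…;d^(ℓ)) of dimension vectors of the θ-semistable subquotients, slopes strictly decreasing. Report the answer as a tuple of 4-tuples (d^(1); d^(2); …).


Via rank(M_{q-1}∘⋯∘M_p): M ≅ I[1,1]^3, I[1,4], I[3,4], I[4,4].
μ_θ-semistable layers: μ^(1)=8; μ^(2)=3; μ^(3)=-16/3; μ^(4)=-17

((0, 0, 0, 3); (3, 0, 0, 0); (1, 1, 1, 0); (0, 0, 1, 0))


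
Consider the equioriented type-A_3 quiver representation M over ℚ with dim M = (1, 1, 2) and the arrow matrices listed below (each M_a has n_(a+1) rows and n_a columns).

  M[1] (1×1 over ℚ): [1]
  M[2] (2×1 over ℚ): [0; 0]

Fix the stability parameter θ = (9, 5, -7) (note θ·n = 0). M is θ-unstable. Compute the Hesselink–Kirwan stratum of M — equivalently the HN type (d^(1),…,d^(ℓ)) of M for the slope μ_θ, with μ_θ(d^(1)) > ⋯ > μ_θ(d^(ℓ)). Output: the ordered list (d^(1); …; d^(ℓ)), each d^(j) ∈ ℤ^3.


Interval decomposition of M: I[1,2], I[3,3]^2.
HN type (ℓ=2): μ^(1)=7; μ^(2)=-7

((1, 1, 0); (0, 0, 2))


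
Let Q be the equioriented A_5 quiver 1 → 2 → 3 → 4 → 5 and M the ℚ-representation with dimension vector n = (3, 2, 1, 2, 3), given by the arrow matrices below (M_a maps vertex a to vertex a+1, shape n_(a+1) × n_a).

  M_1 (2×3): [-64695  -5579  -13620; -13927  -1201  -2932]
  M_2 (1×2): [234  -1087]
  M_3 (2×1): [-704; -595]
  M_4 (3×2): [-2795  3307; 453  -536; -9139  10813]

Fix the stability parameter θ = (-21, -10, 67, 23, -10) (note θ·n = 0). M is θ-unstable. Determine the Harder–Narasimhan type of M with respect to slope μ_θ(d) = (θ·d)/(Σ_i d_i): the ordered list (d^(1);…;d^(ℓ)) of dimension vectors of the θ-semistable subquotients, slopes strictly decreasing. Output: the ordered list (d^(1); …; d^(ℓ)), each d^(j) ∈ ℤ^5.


Via rank(M_{q-1}∘⋯∘M_p): M ≅ I[1,1], I[1,2], I[1,5], I[4,5], I[5,5].
μ_θ-semistable layers: μ^(1)=80/3; μ^(2)=13/2; μ^(3)=-10; μ^(4)=-21

((0, 0, 1, 1, 1); (0, 0, 0, 1, 1); (0, 2, 0, 0, 1); (3, 0, 0, 0, 0))


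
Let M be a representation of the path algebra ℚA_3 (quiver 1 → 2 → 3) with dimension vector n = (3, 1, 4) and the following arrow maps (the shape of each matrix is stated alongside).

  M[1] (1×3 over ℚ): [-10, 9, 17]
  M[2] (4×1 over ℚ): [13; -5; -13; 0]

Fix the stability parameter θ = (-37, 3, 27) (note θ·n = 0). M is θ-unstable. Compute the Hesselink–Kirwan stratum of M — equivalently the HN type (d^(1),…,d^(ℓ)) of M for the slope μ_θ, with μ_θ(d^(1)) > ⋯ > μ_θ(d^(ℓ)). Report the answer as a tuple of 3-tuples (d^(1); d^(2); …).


Barcode: M ≅ I[1,1]^2, I[1,3], I[3,3]^3. HN layers by μ_θ (3 steps, strictly decreasing):
  μ^(1)=27; μ^(2)=3; μ^(3)=-37

((0, 0, 4); (0, 1, 0); (3, 0, 0))


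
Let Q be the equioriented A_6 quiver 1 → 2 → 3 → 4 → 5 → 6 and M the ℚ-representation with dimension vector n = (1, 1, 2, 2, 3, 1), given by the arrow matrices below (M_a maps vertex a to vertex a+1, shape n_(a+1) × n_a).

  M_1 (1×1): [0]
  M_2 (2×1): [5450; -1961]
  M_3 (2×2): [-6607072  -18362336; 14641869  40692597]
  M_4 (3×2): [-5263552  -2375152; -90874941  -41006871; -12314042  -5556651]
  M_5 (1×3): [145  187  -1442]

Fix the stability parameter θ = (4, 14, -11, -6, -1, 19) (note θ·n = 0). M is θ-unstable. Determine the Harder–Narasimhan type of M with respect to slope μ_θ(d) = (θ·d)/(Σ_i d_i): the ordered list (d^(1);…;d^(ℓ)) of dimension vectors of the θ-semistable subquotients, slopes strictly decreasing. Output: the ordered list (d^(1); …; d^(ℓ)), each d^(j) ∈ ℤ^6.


Via rank(M_{q-1}∘⋯∘M_p): M ≅ I[1,1], I[2,6], I[3,3], I[4,5], I[5,5].
μ_θ-semistable layers: μ^(1)=19; μ^(2)=4; μ^(3)=-1; μ^(4)=-6; μ^(5)=-11

((0, 0, 0, 0, 0, 1); (1, 0, 0, 0, 0, 0); (0, 1, 1, 1, 3, 0); (0, 0, 0, 1, 0, 0); (0, 0, 1, 0, 0, 0))


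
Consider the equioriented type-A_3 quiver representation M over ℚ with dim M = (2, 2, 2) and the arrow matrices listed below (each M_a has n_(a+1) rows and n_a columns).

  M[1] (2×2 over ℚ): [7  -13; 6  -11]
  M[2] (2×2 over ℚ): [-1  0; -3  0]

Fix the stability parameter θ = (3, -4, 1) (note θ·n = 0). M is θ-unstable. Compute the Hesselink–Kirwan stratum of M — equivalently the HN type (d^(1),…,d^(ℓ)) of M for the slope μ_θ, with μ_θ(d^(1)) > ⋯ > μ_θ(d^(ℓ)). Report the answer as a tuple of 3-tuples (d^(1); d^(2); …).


Barcode: M ≅ I[1,2], I[1,3], I[3,3]. HN layers by μ_θ (2 steps, strictly decreasing):
  μ^(1)=1; μ^(2)=-1/2

((0, 0, 2); (2, 2, 0))


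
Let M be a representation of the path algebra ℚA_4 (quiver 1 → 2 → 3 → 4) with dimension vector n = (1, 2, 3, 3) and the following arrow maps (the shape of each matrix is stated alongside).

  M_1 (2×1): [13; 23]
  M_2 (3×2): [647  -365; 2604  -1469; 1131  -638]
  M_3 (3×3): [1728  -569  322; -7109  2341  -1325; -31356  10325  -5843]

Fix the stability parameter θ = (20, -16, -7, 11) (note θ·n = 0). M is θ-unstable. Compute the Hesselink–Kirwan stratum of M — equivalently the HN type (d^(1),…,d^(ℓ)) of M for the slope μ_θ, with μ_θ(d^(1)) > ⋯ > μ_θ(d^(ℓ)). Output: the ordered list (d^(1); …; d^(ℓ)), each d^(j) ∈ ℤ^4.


Via rank(M_{q-1}∘⋯∘M_p): M ≅ I[1,4], I[2,4], I[3,4].
μ_θ-semistable layers: μ^(1)=11; μ^(2)=-1; μ^(3)=-7; μ^(4)=-16

((0, 0, 0, 3); (1, 1, 1, 0); (0, 0, 2, 0); (0, 1, 0, 0))


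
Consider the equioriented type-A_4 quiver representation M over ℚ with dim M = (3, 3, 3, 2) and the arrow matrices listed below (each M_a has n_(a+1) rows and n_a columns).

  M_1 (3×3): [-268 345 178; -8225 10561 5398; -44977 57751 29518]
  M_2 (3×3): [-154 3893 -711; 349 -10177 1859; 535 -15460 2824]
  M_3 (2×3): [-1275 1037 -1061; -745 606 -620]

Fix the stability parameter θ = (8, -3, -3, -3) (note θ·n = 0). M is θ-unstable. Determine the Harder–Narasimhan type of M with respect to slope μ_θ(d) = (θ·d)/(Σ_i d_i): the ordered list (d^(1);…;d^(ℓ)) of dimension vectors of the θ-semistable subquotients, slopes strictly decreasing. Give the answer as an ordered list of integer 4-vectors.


Interval decomposition of M: I[1,3], I[1,4]^2.
HN type (ℓ=2): μ^(1)=2/3; μ^(2)=-1/4

((1, 1, 1, 0); (2, 2, 2, 2))


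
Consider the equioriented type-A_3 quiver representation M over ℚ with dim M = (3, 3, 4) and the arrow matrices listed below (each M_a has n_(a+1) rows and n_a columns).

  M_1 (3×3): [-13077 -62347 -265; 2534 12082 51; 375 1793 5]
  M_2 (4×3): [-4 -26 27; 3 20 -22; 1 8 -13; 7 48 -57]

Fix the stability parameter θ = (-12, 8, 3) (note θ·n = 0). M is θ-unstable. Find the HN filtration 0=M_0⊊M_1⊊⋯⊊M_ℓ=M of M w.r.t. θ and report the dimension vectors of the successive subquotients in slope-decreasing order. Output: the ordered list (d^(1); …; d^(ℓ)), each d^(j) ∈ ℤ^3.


Via rank(M_{q-1}∘⋯∘M_p): M ≅ I[1,3]^3, I[3,3].
μ_θ-semistable layers: μ^(1)=11/2; μ^(2)=3; μ^(3)=-12

((0, 3, 3); (0, 0, 1); (3, 0, 0))


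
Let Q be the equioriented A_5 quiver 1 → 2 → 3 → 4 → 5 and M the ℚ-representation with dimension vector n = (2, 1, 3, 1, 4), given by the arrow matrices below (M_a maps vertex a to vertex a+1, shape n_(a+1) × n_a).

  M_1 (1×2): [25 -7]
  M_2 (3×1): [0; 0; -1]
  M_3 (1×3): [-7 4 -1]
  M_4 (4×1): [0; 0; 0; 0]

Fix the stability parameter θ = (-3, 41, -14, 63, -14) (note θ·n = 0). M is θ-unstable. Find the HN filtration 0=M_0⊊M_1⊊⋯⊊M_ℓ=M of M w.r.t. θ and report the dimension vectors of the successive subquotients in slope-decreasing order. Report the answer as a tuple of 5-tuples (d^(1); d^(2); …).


Interval decomposition of M: I[1,1], I[1,4], I[3,3]^2, I[5,5]^4.
HN type (ℓ=4): μ^(1)=63; μ^(2)=27/2; μ^(3)=-3; μ^(4)=-14

((0, 0, 0, 1, 0); (0, 1, 1, 0, 0); (2, 0, 0, 0, 0); (0, 0, 2, 0, 4))


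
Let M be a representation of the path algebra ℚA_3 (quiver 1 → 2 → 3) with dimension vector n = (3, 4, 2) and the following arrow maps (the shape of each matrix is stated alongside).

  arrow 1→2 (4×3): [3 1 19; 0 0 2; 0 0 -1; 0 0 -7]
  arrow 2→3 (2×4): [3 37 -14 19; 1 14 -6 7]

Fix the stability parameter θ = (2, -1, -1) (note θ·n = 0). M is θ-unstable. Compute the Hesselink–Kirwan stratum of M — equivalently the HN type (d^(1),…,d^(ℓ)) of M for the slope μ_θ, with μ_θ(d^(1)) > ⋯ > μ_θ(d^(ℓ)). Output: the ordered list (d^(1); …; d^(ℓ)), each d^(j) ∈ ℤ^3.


Via rank(M_{q-1}∘⋯∘M_p): M ≅ I[1,1], I[1,2], I[1,3], I[2,2], I[2,3].
μ_θ-semistable layers: μ^(1)=2; μ^(2)=1/2; μ^(3)=0; μ^(4)=-1

((1, 0, 0); (1, 1, 0); (1, 1, 1); (0, 2, 1))


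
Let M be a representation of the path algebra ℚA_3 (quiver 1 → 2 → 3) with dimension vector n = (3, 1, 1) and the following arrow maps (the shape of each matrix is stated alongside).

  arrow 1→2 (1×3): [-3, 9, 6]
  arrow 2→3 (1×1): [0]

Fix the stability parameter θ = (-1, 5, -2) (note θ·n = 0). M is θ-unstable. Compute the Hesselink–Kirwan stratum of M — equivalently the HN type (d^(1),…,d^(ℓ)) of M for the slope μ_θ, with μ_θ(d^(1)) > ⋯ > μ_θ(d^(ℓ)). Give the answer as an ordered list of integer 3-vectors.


Via rank(M_{q-1}∘⋯∘M_p): M ≅ I[1,1]^2, I[1,2], I[3,3].
μ_θ-semistable layers: μ^(1)=5; μ^(2)=-1; μ^(3)=-2

((0, 1, 0); (3, 0, 0); (0, 0, 1))


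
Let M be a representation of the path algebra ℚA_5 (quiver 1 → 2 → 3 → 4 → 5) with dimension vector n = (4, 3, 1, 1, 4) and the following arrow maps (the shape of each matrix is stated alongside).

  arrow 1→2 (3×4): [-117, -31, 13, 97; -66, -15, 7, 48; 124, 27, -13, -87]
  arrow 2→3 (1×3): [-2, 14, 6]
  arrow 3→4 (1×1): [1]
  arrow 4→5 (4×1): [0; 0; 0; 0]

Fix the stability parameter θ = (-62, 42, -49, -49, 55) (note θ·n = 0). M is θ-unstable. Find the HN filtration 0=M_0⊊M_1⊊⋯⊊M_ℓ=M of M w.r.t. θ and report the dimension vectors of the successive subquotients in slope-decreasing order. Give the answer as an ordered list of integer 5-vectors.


Barcode: M ≅ I[1,1], I[1,2]^2, I[1,4], I[5,5]^4. HN layers by μ_θ (4 steps, strictly decreasing):
  μ^(1)=55; μ^(2)=42; μ^(3)=-56/3; μ^(4)=-62

((0, 0, 0, 0, 4); (0, 2, 0, 0, 0); (0, 1, 1, 1, 0); (4, 0, 0, 0, 0))


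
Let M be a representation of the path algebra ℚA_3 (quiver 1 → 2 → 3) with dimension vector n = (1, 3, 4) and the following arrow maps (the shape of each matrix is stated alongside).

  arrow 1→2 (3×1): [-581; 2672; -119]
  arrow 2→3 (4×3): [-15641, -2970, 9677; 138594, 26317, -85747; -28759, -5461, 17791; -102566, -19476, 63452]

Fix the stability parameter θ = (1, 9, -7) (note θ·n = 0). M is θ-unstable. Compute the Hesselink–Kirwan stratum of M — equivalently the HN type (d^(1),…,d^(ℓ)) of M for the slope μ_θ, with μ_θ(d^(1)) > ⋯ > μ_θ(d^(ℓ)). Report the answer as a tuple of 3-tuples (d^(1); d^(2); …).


Interval decomposition of M: I[1,3], I[2,3]^2, I[3,3].
HN type (ℓ=2): μ^(1)=1; μ^(2)=-7

((1, 3, 3); (0, 0, 1))


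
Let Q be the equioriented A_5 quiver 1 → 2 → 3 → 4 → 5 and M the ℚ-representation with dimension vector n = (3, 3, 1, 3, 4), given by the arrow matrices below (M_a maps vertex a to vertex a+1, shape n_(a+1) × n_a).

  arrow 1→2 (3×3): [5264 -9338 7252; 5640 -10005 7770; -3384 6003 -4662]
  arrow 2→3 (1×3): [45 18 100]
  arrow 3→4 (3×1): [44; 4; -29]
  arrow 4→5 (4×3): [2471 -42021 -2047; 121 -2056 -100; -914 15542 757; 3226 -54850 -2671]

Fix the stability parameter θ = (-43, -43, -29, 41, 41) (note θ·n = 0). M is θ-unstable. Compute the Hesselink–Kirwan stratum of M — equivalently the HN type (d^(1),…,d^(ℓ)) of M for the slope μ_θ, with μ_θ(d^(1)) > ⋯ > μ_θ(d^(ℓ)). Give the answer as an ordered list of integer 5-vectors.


Interval decomposition of M: I[1,1]^2, I[1,2], I[2,2], I[2,5], I[4,5]^2, I[5,5].
HN type (ℓ=3): μ^(1)=41; μ^(2)=-29; μ^(3)=-43

((0, 0, 0, 3, 4); (0, 0, 1, 0, 0); (3, 3, 0, 0, 0))


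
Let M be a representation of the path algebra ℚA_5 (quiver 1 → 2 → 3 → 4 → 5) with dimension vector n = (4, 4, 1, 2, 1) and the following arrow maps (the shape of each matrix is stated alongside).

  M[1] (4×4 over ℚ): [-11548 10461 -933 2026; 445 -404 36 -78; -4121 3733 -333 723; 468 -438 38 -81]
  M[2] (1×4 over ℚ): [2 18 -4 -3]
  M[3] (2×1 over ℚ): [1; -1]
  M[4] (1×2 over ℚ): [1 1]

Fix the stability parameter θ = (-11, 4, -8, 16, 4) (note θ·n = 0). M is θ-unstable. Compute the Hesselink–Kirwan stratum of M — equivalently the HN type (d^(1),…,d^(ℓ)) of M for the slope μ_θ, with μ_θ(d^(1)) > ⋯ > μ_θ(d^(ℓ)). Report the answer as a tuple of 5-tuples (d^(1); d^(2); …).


Interval decomposition of M: I[1,1], I[1,2]^2, I[1,4], I[2,2], I[4,5].
HN type (ℓ=5): μ^(1)=16; μ^(2)=10; μ^(3)=4; μ^(4)=-2; μ^(5)=-11

((0, 0, 0, 1, 0); (0, 0, 0, 1, 1); (0, 3, 0, 0, 0); (0, 1, 1, 0, 0); (4, 0, 0, 0, 0))


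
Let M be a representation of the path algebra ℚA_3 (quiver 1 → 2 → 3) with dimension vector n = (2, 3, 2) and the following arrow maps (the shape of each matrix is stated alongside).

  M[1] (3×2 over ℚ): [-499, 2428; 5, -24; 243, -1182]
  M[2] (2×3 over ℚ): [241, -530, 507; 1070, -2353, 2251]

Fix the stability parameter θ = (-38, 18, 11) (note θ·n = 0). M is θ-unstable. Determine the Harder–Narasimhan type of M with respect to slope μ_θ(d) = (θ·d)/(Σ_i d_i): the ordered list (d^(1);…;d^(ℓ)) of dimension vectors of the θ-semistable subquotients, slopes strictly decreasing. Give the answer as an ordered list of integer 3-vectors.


Interval decomposition of M: I[1,3]^2, I[2,2].
HN type (ℓ=3): μ^(1)=18; μ^(2)=29/2; μ^(3)=-38

((0, 1, 0); (0, 2, 2); (2, 0, 0))


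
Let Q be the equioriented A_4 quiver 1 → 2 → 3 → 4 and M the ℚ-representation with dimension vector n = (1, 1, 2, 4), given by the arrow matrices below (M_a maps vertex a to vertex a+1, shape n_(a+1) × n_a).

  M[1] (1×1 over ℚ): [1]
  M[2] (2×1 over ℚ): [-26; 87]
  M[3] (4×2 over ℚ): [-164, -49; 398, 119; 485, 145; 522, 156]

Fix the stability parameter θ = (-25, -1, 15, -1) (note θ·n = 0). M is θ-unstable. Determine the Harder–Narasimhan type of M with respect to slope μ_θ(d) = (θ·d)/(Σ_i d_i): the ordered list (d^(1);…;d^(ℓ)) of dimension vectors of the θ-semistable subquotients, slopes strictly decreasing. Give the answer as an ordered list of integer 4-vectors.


Interval decomposition of M: I[1,4], I[3,4], I[4,4]^2.
HN type (ℓ=3): μ^(1)=7; μ^(2)=-1; μ^(3)=-25

((0, 0, 2, 2); (0, 1, 0, 2); (1, 0, 0, 0))


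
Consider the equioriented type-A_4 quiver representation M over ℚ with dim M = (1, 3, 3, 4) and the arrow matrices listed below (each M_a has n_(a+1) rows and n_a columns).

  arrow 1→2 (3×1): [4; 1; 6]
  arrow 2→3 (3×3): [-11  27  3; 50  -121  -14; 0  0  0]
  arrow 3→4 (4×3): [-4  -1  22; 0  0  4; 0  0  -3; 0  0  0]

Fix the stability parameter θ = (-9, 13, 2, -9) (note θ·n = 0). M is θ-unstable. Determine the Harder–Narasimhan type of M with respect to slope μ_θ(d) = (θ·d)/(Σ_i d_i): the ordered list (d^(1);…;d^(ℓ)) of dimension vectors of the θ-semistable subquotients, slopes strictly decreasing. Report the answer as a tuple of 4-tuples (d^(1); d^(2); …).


Barcode: M ≅ I[1,4], I[2,2], I[2,3], I[3,4], I[4,4]^2. HN layers by μ_θ (5 steps, strictly decreasing):
  μ^(1)=13; μ^(2)=15/2; μ^(3)=2; μ^(4)=-7/2; μ^(5)=-9

((0, 1, 0, 0); (0, 1, 1, 0); (0, 1, 1, 1); (0, 0, 1, 1); (1, 0, 0, 2))


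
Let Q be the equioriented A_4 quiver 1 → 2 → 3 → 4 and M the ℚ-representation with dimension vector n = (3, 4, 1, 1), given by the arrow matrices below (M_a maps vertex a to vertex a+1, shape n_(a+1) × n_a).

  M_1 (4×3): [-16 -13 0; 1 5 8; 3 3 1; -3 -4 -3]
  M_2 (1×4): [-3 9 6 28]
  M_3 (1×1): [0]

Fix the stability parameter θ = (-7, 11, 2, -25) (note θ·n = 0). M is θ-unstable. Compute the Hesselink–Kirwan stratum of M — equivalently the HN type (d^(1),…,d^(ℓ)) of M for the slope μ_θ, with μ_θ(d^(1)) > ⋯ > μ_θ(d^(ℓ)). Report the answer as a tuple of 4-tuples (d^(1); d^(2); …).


Via rank(M_{q-1}∘⋯∘M_p): M ≅ I[1,2]^2, I[1,3], I[2,2], I[4,4].
μ_θ-semistable layers: μ^(1)=11; μ^(2)=13/2; μ^(3)=-7; μ^(4)=-25

((0, 3, 0, 0); (0, 1, 1, 0); (3, 0, 0, 0); (0, 0, 0, 1))


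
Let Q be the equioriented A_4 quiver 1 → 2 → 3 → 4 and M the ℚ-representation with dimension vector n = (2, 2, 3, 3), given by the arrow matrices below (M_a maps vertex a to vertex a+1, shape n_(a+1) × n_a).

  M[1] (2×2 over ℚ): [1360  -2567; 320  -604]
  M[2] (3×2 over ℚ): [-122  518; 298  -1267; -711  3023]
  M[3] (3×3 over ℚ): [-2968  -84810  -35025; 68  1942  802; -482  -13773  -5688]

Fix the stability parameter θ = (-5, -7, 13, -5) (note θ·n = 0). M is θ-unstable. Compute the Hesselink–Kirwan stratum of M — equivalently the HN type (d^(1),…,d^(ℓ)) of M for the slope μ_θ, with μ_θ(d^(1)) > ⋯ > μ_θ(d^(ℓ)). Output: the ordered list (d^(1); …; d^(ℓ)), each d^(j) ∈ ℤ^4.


Interval decomposition of M: I[1,1], I[1,4], I[2,4], I[3,3], I[4,4].
HN type (ℓ=5): μ^(1)=13; μ^(2)=4; μ^(3)=-5; μ^(4)=-6; μ^(5)=-7

((0, 0, 1, 0); (0, 0, 2, 2); (1, 0, 0, 1); (1, 1, 0, 0); (0, 1, 0, 0))


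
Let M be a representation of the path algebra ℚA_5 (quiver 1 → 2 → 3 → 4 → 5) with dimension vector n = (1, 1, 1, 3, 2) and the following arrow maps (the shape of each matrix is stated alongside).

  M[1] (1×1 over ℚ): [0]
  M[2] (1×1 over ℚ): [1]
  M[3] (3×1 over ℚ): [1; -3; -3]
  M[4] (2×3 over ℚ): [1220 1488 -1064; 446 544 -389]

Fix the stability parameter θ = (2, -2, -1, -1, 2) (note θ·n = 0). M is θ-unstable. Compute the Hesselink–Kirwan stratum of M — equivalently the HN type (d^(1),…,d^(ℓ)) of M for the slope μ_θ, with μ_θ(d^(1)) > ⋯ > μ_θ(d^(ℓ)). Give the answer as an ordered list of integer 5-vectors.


Via rank(M_{q-1}∘⋯∘M_p): M ≅ I[1,1], I[2,5], I[4,4], I[4,5].
μ_θ-semistable layers: μ^(1)=2; μ^(2)=-1; μ^(3)=-2

((1, 0, 0, 0, 2); (0, 0, 1, 3, 0); (0, 1, 0, 0, 0))


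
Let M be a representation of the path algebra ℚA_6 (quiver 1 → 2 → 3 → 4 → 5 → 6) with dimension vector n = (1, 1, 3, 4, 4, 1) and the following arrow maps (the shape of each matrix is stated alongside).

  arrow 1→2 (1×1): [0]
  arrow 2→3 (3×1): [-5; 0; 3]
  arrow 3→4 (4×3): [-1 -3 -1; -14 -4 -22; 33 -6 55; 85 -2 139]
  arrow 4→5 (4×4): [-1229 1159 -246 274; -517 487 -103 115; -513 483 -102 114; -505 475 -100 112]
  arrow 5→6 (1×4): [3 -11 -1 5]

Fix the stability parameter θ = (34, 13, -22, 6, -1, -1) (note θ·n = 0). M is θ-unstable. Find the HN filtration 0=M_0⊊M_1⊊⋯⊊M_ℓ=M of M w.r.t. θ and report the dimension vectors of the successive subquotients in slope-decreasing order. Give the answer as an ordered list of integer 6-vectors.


Barcode: M ≅ I[1,1], I[2,5], I[3,4]^2, I[4,6], I[5,5]^2. HN layers by μ_θ (7 steps, strictly decreasing):
  μ^(1)=34; μ^(2)=6; μ^(3)=5/2; μ^(4)=4/3; μ^(5)=-1; μ^(6)=-9/2; μ^(7)=-22

((1, 0, 0, 0, 0, 0); (0, 0, 0, 2, 0, 0); (0, 0, 0, 1, 1, 0); (0, 0, 0, 1, 1, 1); (0, 0, 0, 0, 2, 0); (0, 1, 1, 0, 0, 0); (0, 0, 2, 0, 0, 0))


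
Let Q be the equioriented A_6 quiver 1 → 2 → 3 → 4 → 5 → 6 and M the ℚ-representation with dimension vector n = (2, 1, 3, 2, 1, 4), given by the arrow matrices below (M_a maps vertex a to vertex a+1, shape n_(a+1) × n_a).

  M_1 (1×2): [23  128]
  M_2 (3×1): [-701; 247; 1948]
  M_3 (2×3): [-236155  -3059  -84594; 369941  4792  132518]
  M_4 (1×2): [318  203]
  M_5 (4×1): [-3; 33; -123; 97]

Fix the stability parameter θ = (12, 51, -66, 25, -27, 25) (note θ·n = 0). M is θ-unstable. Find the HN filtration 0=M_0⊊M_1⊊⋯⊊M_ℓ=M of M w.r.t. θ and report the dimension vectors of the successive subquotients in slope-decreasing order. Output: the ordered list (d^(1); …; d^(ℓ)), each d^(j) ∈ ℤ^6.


Via rank(M_{q-1}∘⋯∘M_p): M ≅ I[1,1], I[1,6], I[3,3], I[3,4], I[6,6]^3.
μ_θ-semistable layers: μ^(1)=25; μ^(2)=12; μ^(3)=-1; μ^(4)=-66

((0, 0, 0, 1, 0, 4); (1, 0, 0, 0, 0, 0); (1, 1, 1, 1, 1, 0); (0, 0, 2, 0, 0, 0))


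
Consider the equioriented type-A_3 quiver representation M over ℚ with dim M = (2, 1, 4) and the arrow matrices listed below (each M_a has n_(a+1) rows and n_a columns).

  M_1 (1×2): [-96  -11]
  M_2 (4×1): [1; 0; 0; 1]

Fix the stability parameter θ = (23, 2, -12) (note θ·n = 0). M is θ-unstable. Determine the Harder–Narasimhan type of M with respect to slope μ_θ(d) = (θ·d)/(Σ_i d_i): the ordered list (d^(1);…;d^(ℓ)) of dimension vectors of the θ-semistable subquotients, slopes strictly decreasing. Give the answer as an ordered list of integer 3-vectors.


Via rank(M_{q-1}∘⋯∘M_p): M ≅ I[1,1], I[1,3], I[3,3]^3.
μ_θ-semistable layers: μ^(1)=23; μ^(2)=13/3; μ^(3)=-12

((1, 0, 0); (1, 1, 1); (0, 0, 3))


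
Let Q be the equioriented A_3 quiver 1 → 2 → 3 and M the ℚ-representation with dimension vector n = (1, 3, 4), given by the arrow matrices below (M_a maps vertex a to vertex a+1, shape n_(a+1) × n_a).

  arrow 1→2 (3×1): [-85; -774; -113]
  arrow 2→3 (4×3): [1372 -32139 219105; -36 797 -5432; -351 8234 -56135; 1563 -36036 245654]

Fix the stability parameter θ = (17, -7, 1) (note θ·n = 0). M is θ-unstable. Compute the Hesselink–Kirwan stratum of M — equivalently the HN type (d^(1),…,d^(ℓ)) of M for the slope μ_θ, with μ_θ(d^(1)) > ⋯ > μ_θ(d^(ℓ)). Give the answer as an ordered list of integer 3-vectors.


Via rank(M_{q-1}∘⋯∘M_p): M ≅ I[1,3], I[2,3]^2, I[3,3].
μ_θ-semistable layers: μ^(1)=11/3; μ^(2)=1; μ^(3)=-7

((1, 1, 1); (0, 0, 3); (0, 2, 0))


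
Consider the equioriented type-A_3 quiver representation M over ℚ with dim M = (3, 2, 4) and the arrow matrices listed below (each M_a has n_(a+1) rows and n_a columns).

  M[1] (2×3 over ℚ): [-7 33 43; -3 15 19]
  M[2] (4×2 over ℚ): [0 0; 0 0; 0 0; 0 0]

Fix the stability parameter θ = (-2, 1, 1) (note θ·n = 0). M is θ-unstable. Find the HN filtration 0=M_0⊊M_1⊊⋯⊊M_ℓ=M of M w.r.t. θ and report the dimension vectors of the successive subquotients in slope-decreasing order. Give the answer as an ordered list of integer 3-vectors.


Via rank(M_{q-1}∘⋯∘M_p): M ≅ I[1,1], I[1,2]^2, I[3,3]^4.
μ_θ-semistable layers: μ^(1)=1; μ^(2)=-2

((0, 2, 4); (3, 0, 0))


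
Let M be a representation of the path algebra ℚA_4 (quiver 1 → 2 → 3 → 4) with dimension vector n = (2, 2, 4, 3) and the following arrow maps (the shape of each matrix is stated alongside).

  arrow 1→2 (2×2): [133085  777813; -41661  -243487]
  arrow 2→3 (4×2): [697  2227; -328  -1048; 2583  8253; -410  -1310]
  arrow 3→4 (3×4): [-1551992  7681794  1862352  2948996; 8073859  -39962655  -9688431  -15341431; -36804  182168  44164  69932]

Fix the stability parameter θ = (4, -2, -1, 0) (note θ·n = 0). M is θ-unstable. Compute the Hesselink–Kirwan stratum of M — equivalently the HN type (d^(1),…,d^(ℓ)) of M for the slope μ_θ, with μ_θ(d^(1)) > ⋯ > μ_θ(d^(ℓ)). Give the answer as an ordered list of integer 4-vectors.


Via rank(M_{q-1}∘⋯∘M_p): M ≅ I[1,2], I[1,3], I[3,3], I[3,4]^2, I[4,4].
μ_θ-semistable layers: μ^(1)=1; μ^(2)=1/3; μ^(3)=0; μ^(4)=-1

((1, 1, 0, 0); (1, 1, 1, 0); (0, 0, 0, 3); (0, 0, 3, 0))


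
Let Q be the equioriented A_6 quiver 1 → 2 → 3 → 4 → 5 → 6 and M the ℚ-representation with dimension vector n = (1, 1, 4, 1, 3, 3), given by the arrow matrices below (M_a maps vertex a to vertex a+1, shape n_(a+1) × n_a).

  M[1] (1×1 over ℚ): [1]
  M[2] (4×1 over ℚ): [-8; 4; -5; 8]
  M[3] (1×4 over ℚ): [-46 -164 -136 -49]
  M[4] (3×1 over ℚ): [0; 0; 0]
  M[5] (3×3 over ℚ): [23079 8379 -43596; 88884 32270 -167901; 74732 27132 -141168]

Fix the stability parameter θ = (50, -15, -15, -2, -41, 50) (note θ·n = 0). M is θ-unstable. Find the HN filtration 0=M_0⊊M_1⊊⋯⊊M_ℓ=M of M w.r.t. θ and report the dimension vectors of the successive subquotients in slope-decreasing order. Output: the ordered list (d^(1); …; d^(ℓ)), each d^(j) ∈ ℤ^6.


Interval decomposition of M: I[1,3], I[3,3]^2, I[3,4], I[5,5], I[5,6]^2, I[6,6].
HN type (ℓ=5): μ^(1)=50; μ^(2)=20/3; μ^(3)=-2; μ^(4)=-15; μ^(5)=-41

((0, 0, 0, 0, 0, 3); (1, 1, 1, 0, 0, 0); (0, 0, 0, 1, 0, 0); (0, 0, 3, 0, 0, 0); (0, 0, 0, 0, 3, 0))


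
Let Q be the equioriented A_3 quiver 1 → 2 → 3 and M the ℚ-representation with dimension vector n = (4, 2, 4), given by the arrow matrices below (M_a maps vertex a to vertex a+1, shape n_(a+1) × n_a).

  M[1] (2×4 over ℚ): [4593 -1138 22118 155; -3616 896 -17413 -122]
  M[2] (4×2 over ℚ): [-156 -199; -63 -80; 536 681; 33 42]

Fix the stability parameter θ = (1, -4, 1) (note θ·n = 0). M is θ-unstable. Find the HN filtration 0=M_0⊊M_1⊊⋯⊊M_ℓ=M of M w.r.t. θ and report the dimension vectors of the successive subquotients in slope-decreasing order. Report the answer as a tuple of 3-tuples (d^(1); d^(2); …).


Interval decomposition of M: I[1,1]^2, I[1,3]^2, I[3,3]^2.
HN type (ℓ=2): μ^(1)=1; μ^(2)=-3/2

((2, 0, 4); (2, 2, 0))


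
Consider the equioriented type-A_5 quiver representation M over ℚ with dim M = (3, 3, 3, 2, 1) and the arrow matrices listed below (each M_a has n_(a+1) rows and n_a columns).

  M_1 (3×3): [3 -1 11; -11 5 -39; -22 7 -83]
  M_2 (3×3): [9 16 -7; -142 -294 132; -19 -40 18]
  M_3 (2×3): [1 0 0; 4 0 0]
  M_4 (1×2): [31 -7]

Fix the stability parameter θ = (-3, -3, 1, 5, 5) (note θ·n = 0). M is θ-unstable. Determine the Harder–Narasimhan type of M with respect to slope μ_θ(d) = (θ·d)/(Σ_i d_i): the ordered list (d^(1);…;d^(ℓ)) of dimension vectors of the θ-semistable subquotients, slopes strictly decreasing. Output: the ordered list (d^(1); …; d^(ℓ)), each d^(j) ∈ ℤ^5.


Interval decomposition of M: I[1,3]^2, I[1,5], I[4,4].
HN type (ℓ=3): μ^(1)=5; μ^(2)=1; μ^(3)=-3

((0, 0, 0, 2, 1); (0, 0, 3, 0, 0); (3, 3, 0, 0, 0))


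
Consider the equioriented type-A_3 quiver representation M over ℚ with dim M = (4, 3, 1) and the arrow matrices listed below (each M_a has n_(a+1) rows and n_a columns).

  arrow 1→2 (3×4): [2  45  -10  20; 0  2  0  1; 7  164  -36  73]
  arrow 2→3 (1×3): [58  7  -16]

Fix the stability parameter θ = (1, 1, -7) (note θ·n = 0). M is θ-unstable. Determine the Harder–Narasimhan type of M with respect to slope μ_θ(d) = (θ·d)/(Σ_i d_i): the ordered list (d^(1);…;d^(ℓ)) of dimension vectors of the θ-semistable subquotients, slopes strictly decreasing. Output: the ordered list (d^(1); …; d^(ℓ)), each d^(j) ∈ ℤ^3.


Interval decomposition of M: I[1,1], I[1,2]^2, I[1,3].
HN type (ℓ=2): μ^(1)=1; μ^(2)=-5/3

((3, 2, 0); (1, 1, 1))


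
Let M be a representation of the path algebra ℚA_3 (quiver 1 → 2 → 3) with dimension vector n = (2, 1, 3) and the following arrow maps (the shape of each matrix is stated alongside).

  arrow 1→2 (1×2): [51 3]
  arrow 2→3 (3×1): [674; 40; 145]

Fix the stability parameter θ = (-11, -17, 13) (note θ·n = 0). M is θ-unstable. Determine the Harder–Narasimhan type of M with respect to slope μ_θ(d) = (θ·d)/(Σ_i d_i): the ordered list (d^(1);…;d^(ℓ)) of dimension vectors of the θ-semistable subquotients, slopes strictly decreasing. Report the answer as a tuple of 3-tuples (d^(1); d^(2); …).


Barcode: M ≅ I[1,1], I[1,3], I[3,3]^2. HN layers by μ_θ (3 steps, strictly decreasing):
  μ^(1)=13; μ^(2)=-11; μ^(3)=-14

((0, 0, 3); (1, 0, 0); (1, 1, 0))


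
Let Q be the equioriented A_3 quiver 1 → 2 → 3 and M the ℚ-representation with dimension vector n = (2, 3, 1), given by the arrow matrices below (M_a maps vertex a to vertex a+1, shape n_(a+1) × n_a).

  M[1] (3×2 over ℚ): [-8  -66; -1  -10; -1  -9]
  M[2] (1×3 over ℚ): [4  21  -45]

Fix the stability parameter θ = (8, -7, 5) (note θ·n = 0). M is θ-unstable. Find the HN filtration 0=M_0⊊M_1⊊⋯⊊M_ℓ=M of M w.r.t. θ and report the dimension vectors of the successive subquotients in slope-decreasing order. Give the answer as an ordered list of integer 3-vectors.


Via rank(M_{q-1}∘⋯∘M_p): M ≅ I[1,2], I[1,3], I[2,2].
μ_θ-semistable layers: μ^(1)=5; μ^(2)=1/2; μ^(3)=-7

((0, 0, 1); (2, 2, 0); (0, 1, 0))


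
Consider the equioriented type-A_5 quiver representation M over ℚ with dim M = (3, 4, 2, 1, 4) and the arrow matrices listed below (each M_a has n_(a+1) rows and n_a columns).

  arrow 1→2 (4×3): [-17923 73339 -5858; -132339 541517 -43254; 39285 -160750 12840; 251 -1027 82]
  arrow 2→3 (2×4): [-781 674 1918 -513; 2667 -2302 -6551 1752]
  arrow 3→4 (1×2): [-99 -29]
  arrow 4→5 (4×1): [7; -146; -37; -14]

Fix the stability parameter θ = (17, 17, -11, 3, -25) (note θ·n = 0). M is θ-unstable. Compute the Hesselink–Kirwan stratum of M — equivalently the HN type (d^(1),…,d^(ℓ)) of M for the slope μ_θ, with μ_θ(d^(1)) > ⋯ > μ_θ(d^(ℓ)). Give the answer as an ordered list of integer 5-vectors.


Interval decomposition of M: I[1,1], I[1,2], I[1,5], I[2,2], I[2,3], I[5,5]^3.
HN type (ℓ=4): μ^(1)=17; μ^(2)=3; μ^(3)=1/5; μ^(4)=-25

((2, 2, 0, 0, 0); (0, 1, 1, 0, 0); (1, 1, 1, 1, 1); (0, 0, 0, 0, 3))


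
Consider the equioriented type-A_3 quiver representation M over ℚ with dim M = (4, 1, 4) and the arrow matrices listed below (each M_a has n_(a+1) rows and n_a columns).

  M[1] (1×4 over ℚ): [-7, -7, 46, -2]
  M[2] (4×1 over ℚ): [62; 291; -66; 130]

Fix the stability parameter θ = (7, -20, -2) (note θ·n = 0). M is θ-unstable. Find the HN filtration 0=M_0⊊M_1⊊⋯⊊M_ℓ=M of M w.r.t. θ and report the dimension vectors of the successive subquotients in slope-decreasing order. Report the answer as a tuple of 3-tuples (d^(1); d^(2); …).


Interval decomposition of M: I[1,1]^3, I[1,3], I[3,3]^3.
HN type (ℓ=3): μ^(1)=7; μ^(2)=-2; μ^(3)=-13/2

((3, 0, 0); (0, 0, 4); (1, 1, 0))


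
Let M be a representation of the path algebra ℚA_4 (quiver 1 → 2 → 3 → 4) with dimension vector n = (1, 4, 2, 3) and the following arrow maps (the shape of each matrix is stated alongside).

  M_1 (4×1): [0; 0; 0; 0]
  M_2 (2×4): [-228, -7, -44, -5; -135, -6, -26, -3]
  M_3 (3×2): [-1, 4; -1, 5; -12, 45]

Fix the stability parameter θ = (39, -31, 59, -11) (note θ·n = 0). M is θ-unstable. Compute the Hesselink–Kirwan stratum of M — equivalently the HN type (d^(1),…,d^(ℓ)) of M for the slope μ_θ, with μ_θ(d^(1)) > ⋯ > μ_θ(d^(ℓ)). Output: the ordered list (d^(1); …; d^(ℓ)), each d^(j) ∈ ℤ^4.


Interval decomposition of M: I[1,1], I[2,2]^2, I[2,4]^2, I[4,4].
HN type (ℓ=4): μ^(1)=39; μ^(2)=24; μ^(3)=-11; μ^(4)=-31

((1, 0, 0, 0); (0, 0, 2, 2); (0, 0, 0, 1); (0, 4, 0, 0))


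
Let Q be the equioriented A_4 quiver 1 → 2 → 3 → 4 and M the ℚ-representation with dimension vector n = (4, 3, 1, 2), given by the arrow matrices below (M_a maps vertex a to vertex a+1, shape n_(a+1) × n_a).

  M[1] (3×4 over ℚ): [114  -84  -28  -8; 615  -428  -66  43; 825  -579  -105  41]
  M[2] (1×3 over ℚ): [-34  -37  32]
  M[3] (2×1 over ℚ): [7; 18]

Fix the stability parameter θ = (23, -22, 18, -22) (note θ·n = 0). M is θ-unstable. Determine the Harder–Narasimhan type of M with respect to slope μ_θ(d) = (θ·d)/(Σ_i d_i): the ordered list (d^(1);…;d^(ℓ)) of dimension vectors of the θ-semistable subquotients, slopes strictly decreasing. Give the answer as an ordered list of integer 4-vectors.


Barcode: M ≅ I[1,1], I[1,2]^2, I[1,4], I[4,4]. HN layers by μ_θ (4 steps, strictly decreasing):
  μ^(1)=23; μ^(2)=1/2; μ^(3)=-3/4; μ^(4)=-22

((1, 0, 0, 0); (2, 2, 0, 0); (1, 1, 1, 1); (0, 0, 0, 1))


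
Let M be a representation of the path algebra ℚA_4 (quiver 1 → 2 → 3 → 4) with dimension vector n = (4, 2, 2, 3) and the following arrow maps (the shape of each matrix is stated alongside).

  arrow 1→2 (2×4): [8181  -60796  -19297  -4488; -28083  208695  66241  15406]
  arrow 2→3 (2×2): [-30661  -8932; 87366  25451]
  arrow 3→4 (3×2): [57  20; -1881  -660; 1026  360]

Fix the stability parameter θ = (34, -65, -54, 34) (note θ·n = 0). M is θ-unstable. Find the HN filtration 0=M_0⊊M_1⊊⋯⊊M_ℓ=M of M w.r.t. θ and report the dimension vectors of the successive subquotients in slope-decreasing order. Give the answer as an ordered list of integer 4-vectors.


Via rank(M_{q-1}∘⋯∘M_p): M ≅ I[1,1]^2, I[1,3], I[1,4], I[4,4]^2.
μ_θ-semistable layers: μ^(1)=34; μ^(2)=-85/3

((2, 0, 0, 3); (2, 2, 2, 0))


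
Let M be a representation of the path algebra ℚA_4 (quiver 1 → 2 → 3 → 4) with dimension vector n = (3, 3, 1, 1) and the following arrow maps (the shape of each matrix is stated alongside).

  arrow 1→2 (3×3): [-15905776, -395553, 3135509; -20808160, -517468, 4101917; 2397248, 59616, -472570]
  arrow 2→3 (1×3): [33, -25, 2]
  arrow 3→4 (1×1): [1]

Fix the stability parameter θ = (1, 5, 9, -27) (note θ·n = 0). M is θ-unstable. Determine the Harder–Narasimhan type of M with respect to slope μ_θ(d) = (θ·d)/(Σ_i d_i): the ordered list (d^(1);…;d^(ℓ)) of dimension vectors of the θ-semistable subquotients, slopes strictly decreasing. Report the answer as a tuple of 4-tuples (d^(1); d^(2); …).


Interval decomposition of M: I[1,1], I[1,2], I[1,4], I[2,2].
HN type (ℓ=3): μ^(1)=5; μ^(2)=1; μ^(3)=-3

((0, 2, 0, 0); (2, 0, 0, 0); (1, 1, 1, 1))


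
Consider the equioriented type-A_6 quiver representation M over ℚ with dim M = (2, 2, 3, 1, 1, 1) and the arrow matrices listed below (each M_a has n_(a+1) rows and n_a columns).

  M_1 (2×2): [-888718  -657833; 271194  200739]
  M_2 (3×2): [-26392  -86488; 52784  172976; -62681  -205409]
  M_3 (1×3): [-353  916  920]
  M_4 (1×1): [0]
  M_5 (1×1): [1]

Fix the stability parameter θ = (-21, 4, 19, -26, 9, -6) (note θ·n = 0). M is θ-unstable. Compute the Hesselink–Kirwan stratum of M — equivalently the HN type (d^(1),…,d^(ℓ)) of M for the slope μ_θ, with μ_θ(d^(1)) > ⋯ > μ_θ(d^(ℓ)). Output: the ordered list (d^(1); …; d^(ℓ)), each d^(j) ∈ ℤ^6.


Barcode: M ≅ I[1,1], I[1,3], I[2,2], I[3,3], I[3,4], I[5,6]. HN layers by μ_θ (5 steps, strictly decreasing):
  μ^(1)=19; μ^(2)=4; μ^(3)=3/2; μ^(4)=-7/2; μ^(5)=-21

((0, 0, 2, 0, 0, 0); (0, 2, 0, 0, 0, 0); (0, 0, 0, 0, 1, 1); (0, 0, 1, 1, 0, 0); (2, 0, 0, 0, 0, 0))


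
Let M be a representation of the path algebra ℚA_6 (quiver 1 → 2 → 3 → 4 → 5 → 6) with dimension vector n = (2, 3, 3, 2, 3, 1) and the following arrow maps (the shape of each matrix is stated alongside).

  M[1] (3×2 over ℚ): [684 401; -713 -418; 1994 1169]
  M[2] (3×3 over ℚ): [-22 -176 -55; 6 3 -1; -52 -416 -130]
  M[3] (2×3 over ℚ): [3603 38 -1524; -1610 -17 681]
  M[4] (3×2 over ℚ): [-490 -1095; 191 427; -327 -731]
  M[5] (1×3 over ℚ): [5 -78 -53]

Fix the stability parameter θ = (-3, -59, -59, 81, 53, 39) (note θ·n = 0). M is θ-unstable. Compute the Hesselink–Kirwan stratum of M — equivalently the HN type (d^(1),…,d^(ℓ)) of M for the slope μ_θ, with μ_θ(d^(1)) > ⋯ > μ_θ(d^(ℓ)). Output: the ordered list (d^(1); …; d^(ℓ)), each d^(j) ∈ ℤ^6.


Barcode: M ≅ I[1,5], I[1,6], I[2,2], I[3,3], I[5,5]. HN layers by μ_θ (5 steps, strictly decreasing):
  μ^(1)=67; μ^(2)=173/3; μ^(3)=53; μ^(4)=-121/3; μ^(5)=-59

((0, 0, 0, 1, 1, 0); (0, 0, 0, 1, 1, 1); (0, 0, 0, 0, 1, 0); (2, 2, 2, 0, 0, 0); (0, 1, 1, 0, 0, 0))


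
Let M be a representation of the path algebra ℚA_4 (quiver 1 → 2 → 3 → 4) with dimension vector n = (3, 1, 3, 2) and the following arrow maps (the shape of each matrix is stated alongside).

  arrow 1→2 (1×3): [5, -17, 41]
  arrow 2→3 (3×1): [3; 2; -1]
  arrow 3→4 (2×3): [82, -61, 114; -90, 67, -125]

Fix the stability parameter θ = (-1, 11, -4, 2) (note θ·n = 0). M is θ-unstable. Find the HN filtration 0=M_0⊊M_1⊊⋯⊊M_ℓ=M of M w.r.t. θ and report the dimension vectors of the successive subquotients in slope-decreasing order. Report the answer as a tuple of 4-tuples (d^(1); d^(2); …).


Interval decomposition of M: I[1,1]^2, I[1,4], I[3,3], I[3,4].
HN type (ℓ=4): μ^(1)=3; μ^(2)=2; μ^(3)=-1; μ^(4)=-4

((0, 1, 1, 1); (0, 0, 0, 1); (3, 0, 0, 0); (0, 0, 2, 0))


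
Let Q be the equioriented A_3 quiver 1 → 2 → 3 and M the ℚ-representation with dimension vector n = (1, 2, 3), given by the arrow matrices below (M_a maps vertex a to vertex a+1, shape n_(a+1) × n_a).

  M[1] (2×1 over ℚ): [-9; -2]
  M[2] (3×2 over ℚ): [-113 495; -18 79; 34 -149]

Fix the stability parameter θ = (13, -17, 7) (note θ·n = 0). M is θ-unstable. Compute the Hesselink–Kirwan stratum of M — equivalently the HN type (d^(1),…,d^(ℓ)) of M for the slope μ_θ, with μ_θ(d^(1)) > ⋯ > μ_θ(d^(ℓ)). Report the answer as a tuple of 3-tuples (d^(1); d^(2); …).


Interval decomposition of M: I[1,3], I[2,3], I[3,3].
HN type (ℓ=3): μ^(1)=7; μ^(2)=-2; μ^(3)=-17

((0, 0, 3); (1, 1, 0); (0, 1, 0))


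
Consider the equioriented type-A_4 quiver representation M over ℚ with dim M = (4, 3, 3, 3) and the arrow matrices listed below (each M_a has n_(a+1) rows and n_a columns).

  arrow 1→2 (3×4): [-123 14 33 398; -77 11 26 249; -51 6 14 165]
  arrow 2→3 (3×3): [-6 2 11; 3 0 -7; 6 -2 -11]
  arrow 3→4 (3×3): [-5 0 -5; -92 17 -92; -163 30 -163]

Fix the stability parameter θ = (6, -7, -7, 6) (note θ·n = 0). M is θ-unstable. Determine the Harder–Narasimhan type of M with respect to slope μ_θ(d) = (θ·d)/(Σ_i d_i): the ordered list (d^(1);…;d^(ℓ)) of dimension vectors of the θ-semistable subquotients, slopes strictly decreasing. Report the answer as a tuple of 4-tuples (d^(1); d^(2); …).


Via rank(M_{q-1}∘⋯∘M_p): M ≅ I[1,1], I[1,2], I[1,3], I[1,4], I[3,4], I[4,4].
μ_θ-semistable layers: μ^(1)=6; μ^(2)=-1/2; μ^(3)=-8/3; μ^(4)=-7

((1, 0, 0, 3); (1, 1, 0, 0); (2, 2, 2, 0); (0, 0, 1, 0))
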